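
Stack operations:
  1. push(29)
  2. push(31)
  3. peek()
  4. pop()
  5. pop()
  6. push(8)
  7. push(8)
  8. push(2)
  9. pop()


push(29) -> [29]
push(31) -> [29, 31]
peek()->31
pop()->31, [29]
pop()->29, []
push(8) -> [8]
push(8) -> [8, 8]
push(2) -> [8, 8, 2]
pop()->2, [8, 8]

Final stack: [8, 8]


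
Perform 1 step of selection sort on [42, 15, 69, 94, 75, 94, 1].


Initial: [42, 15, 69, 94, 75, 94, 1]
Step 1: min=1 at 6
  Swap: [1, 15, 69, 94, 75, 94, 42]

After 1 step: [1, 15, 69, 94, 75, 94, 42]


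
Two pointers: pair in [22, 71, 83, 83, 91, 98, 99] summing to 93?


lo=0(22)+hi=6(99)=121
lo=0(22)+hi=5(98)=120
lo=0(22)+hi=4(91)=113
lo=0(22)+hi=3(83)=105
lo=0(22)+hi=2(83)=105
lo=0(22)+hi=1(71)=93

Yes: 22+71=93


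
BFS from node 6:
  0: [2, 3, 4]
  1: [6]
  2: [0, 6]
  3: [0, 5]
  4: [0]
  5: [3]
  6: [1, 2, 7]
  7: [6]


Visit 6, enqueue [1, 2, 7]
Visit 1, enqueue []
Visit 2, enqueue [0]
Visit 7, enqueue []
Visit 0, enqueue [3, 4]
Visit 3, enqueue [5]
Visit 4, enqueue []
Visit 5, enqueue []

BFS order: [6, 1, 2, 7, 0, 3, 4, 5]


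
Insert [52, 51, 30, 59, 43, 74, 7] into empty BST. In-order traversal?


Insert 52: root
Insert 51: L from 52
Insert 30: L from 52 -> L from 51
Insert 59: R from 52
Insert 43: L from 52 -> L from 51 -> R from 30
Insert 74: R from 52 -> R from 59
Insert 7: L from 52 -> L from 51 -> L from 30

In-order: [7, 30, 43, 51, 52, 59, 74]


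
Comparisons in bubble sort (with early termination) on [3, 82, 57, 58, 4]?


Algorithm: bubble sort (with early termination)
Input: [3, 82, 57, 58, 4]
Sorted: [3, 4, 57, 58, 82]

10


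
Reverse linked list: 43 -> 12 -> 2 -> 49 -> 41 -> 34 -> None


Step 1: curr=43, set curr.next=prev(None) | reversed so far: 43
Step 2: curr=12, set curr.next=prev(43) | reversed so far: 12 -> 43
Step 3: curr=2, set curr.next=prev(12) | reversed so far: 2 -> 12 -> 43
Step 4: curr=49, set curr.next=prev(2) | reversed so far: 49 -> 2 -> 12 -> 43
Step 5: curr=41, set curr.next=prev(49) | reversed so far: 41 -> 49 -> 2 -> 12 -> 43
Step 6: curr=34, set curr.next=prev(41) | reversed so far: 34 -> 41 -> 49 -> 2 -> 12 -> 43

34 -> 41 -> 49 -> 2 -> 12 -> 43 -> None


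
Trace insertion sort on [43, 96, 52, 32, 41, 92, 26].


Initial: [43, 96, 52, 32, 41, 92, 26]
Insert 96: [43, 96, 52, 32, 41, 92, 26]
Insert 52: [43, 52, 96, 32, 41, 92, 26]
Insert 32: [32, 43, 52, 96, 41, 92, 26]
Insert 41: [32, 41, 43, 52, 96, 92, 26]
Insert 92: [32, 41, 43, 52, 92, 96, 26]
Insert 26: [26, 32, 41, 43, 52, 92, 96]

Sorted: [26, 32, 41, 43, 52, 92, 96]


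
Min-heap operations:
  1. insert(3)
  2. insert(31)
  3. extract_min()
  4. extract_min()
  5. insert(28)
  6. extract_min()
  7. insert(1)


insert(3) -> [3]
insert(31) -> [3, 31]
extract_min()->3, [31]
extract_min()->31, []
insert(28) -> [28]
extract_min()->28, []
insert(1) -> [1]

Final heap: [1]


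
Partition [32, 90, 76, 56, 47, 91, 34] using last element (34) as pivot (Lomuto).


Pivot: 34
  32 <= 34: advance i (no swap)
Place pivot at 1: [32, 34, 76, 56, 47, 91, 90]

Partitioned: [32, 34, 76, 56, 47, 91, 90]


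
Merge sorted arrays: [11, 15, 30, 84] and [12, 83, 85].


Take 11 from A
Take 12 from B
Take 15 from A
Take 30 from A
Take 83 from B
Take 84 from A

Merged: [11, 12, 15, 30, 83, 84, 85]


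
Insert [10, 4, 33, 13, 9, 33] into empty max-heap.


Insert 10: [10]
Insert 4: [10, 4]
Insert 33: [33, 4, 10]
Insert 13: [33, 13, 10, 4]
Insert 9: [33, 13, 10, 4, 9]
Insert 33: [33, 13, 33, 4, 9, 10]

Final heap: [33, 13, 33, 4, 9, 10]


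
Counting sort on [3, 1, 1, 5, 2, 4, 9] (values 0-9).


Input: [3, 1, 1, 5, 2, 4, 9]
Counts: [0, 2, 1, 1, 1, 1, 0, 0, 0, 1]

Sorted: [1, 1, 2, 3, 4, 5, 9]


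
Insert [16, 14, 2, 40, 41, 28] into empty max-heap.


Insert 16: [16]
Insert 14: [16, 14]
Insert 2: [16, 14, 2]
Insert 40: [40, 16, 2, 14]
Insert 41: [41, 40, 2, 14, 16]
Insert 28: [41, 40, 28, 14, 16, 2]

Final heap: [41, 40, 28, 14, 16, 2]


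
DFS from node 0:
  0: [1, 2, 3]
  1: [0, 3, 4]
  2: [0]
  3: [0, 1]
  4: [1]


Visit 0, push [3, 2, 1]
Visit 1, push [4, 3]
Visit 3, push []
Visit 4, push []
Visit 2, push []

DFS order: [0, 1, 3, 4, 2]


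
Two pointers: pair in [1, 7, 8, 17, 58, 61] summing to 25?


lo=0(1)+hi=5(61)=62
lo=0(1)+hi=4(58)=59
lo=0(1)+hi=3(17)=18
lo=1(7)+hi=3(17)=24
lo=2(8)+hi=3(17)=25

Yes: 8+17=25


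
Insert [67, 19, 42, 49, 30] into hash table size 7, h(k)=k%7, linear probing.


Insert 67: h=4 -> slot 4
Insert 19: h=5 -> slot 5
Insert 42: h=0 -> slot 0
Insert 49: h=0, 1 probes -> slot 1
Insert 30: h=2 -> slot 2

Table: [42, 49, 30, None, 67, 19, None]


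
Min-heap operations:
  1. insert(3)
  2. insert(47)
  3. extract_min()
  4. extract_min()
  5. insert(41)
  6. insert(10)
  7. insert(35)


insert(3) -> [3]
insert(47) -> [3, 47]
extract_min()->3, [47]
extract_min()->47, []
insert(41) -> [41]
insert(10) -> [10, 41]
insert(35) -> [10, 41, 35]

Final heap: [10, 41, 35]


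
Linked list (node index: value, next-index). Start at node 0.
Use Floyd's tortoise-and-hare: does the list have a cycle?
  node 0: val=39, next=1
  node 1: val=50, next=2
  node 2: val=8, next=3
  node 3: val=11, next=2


Floyd's tortoise (slow, +1) and hare (fast, +2):
  init: slow=0, fast=0
  step 1: slow=1, fast=2
  step 2: slow=2, fast=2
  slow == fast at node 2: cycle detected

Cycle: yes


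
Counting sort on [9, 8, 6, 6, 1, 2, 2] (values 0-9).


Input: [9, 8, 6, 6, 1, 2, 2]
Counts: [0, 1, 2, 0, 0, 0, 2, 0, 1, 1]

Sorted: [1, 2, 2, 6, 6, 8, 9]


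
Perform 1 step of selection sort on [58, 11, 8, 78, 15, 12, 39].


Initial: [58, 11, 8, 78, 15, 12, 39]
Step 1: min=8 at 2
  Swap: [8, 11, 58, 78, 15, 12, 39]

After 1 step: [8, 11, 58, 78, 15, 12, 39]


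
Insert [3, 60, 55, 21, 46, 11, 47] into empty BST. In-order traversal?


Insert 3: root
Insert 60: R from 3
Insert 55: R from 3 -> L from 60
Insert 21: R from 3 -> L from 60 -> L from 55
Insert 46: R from 3 -> L from 60 -> L from 55 -> R from 21
Insert 11: R from 3 -> L from 60 -> L from 55 -> L from 21
Insert 47: R from 3 -> L from 60 -> L from 55 -> R from 21 -> R from 46

In-order: [3, 11, 21, 46, 47, 55, 60]


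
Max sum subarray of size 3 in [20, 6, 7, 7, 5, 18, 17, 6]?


[0:3]: 33
[1:4]: 20
[2:5]: 19
[3:6]: 30
[4:7]: 40
[5:8]: 41

Max: 41 at [5:8]


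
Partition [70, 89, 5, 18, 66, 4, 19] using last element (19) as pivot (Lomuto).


Pivot: 19
  5 <= 19: swap -> [5, 89, 70, 18, 66, 4, 19]
  18 <= 19: swap -> [5, 18, 70, 89, 66, 4, 19]
  4 <= 19: swap -> [5, 18, 4, 89, 66, 70, 19]
Place pivot at 3: [5, 18, 4, 19, 66, 70, 89]

Partitioned: [5, 18, 4, 19, 66, 70, 89]


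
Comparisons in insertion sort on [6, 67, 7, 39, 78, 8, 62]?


Algorithm: insertion sort
Input: [6, 67, 7, 39, 78, 8, 62]
Sorted: [6, 7, 8, 39, 62, 67, 78]

13


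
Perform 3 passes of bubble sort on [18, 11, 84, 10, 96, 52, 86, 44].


Initial: [18, 11, 84, 10, 96, 52, 86, 44]
Pass 1: [11, 18, 10, 84, 52, 86, 44, 96] (5 swaps)
Pass 2: [11, 10, 18, 52, 84, 44, 86, 96] (3 swaps)
Pass 3: [10, 11, 18, 52, 44, 84, 86, 96] (2 swaps)

After 3 passes: [10, 11, 18, 52, 44, 84, 86, 96]


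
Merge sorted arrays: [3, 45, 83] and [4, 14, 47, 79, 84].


Take 3 from A
Take 4 from B
Take 14 from B
Take 45 from A
Take 47 from B
Take 79 from B
Take 83 from A

Merged: [3, 4, 14, 45, 47, 79, 83, 84]


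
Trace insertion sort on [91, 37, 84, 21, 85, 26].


Initial: [91, 37, 84, 21, 85, 26]
Insert 37: [37, 91, 84, 21, 85, 26]
Insert 84: [37, 84, 91, 21, 85, 26]
Insert 21: [21, 37, 84, 91, 85, 26]
Insert 85: [21, 37, 84, 85, 91, 26]
Insert 26: [21, 26, 37, 84, 85, 91]

Sorted: [21, 26, 37, 84, 85, 91]


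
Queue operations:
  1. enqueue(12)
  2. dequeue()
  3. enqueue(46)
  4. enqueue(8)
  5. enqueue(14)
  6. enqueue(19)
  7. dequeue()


enqueue(12) -> [12]
dequeue()->12, []
enqueue(46) -> [46]
enqueue(8) -> [46, 8]
enqueue(14) -> [46, 8, 14]
enqueue(19) -> [46, 8, 14, 19]
dequeue()->46, [8, 14, 19]

Final queue: [8, 14, 19]


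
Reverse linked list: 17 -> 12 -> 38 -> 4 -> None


Step 1: curr=17, set curr.next=prev(None) | reversed so far: 17
Step 2: curr=12, set curr.next=prev(17) | reversed so far: 12 -> 17
Step 3: curr=38, set curr.next=prev(12) | reversed so far: 38 -> 12 -> 17
Step 4: curr=4, set curr.next=prev(38) | reversed so far: 4 -> 38 -> 12 -> 17

4 -> 38 -> 12 -> 17 -> None


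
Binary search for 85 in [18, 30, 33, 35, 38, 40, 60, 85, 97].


Step 1: lo=0, hi=8, mid=4, val=38
Step 2: lo=5, hi=8, mid=6, val=60
Step 3: lo=7, hi=8, mid=7, val=85

Found at index 7


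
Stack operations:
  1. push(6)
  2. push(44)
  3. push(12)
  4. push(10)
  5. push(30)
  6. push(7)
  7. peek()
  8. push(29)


push(6) -> [6]
push(44) -> [6, 44]
push(12) -> [6, 44, 12]
push(10) -> [6, 44, 12, 10]
push(30) -> [6, 44, 12, 10, 30]
push(7) -> [6, 44, 12, 10, 30, 7]
peek()->7
push(29) -> [6, 44, 12, 10, 30, 7, 29]

Final stack: [6, 44, 12, 10, 30, 7, 29]


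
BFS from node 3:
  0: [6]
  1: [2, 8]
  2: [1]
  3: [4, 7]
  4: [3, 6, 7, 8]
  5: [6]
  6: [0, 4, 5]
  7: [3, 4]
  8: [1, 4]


Visit 3, enqueue [4, 7]
Visit 4, enqueue [6, 8]
Visit 7, enqueue []
Visit 6, enqueue [0, 5]
Visit 8, enqueue [1]
Visit 0, enqueue []
Visit 5, enqueue []
Visit 1, enqueue [2]
Visit 2, enqueue []

BFS order: [3, 4, 7, 6, 8, 0, 5, 1, 2]


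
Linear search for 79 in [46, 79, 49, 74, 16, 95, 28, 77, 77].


i=0: 46!=79
i=1: 79==79 found!

Found at 1, 2 comps


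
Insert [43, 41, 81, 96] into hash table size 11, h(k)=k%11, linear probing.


Insert 43: h=10 -> slot 10
Insert 41: h=8 -> slot 8
Insert 81: h=4 -> slot 4
Insert 96: h=8, 1 probes -> slot 9

Table: [None, None, None, None, 81, None, None, None, 41, 96, 43]


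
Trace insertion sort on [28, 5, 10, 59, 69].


Initial: [28, 5, 10, 59, 69]
Insert 5: [5, 28, 10, 59, 69]
Insert 10: [5, 10, 28, 59, 69]
Insert 59: [5, 10, 28, 59, 69]
Insert 69: [5, 10, 28, 59, 69]

Sorted: [5, 10, 28, 59, 69]


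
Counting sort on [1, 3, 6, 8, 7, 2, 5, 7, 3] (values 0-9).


Input: [1, 3, 6, 8, 7, 2, 5, 7, 3]
Counts: [0, 1, 1, 2, 0, 1, 1, 2, 1, 0]

Sorted: [1, 2, 3, 3, 5, 6, 7, 7, 8]


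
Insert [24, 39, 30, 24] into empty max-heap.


Insert 24: [24]
Insert 39: [39, 24]
Insert 30: [39, 24, 30]
Insert 24: [39, 24, 30, 24]

Final heap: [39, 24, 30, 24]


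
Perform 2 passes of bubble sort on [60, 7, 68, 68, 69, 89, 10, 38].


Initial: [60, 7, 68, 68, 69, 89, 10, 38]
Pass 1: [7, 60, 68, 68, 69, 10, 38, 89] (3 swaps)
Pass 2: [7, 60, 68, 68, 10, 38, 69, 89] (2 swaps)

After 2 passes: [7, 60, 68, 68, 10, 38, 69, 89]


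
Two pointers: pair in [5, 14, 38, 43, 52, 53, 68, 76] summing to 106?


lo=0(5)+hi=7(76)=81
lo=1(14)+hi=7(76)=90
lo=2(38)+hi=7(76)=114
lo=2(38)+hi=6(68)=106

Yes: 38+68=106


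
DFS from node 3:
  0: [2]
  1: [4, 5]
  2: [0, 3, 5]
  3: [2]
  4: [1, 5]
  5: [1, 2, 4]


Visit 3, push [2]
Visit 2, push [5, 0]
Visit 0, push []
Visit 5, push [4, 1]
Visit 1, push [4]
Visit 4, push []

DFS order: [3, 2, 0, 5, 1, 4]


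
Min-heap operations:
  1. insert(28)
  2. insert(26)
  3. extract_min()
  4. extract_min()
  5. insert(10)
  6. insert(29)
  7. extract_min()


insert(28) -> [28]
insert(26) -> [26, 28]
extract_min()->26, [28]
extract_min()->28, []
insert(10) -> [10]
insert(29) -> [10, 29]
extract_min()->10, [29]

Final heap: [29]


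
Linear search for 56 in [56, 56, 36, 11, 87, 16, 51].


i=0: 56==56 found!

Found at 0, 1 comps


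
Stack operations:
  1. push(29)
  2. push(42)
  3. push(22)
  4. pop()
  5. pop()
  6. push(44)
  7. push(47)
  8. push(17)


push(29) -> [29]
push(42) -> [29, 42]
push(22) -> [29, 42, 22]
pop()->22, [29, 42]
pop()->42, [29]
push(44) -> [29, 44]
push(47) -> [29, 44, 47]
push(17) -> [29, 44, 47, 17]

Final stack: [29, 44, 47, 17]


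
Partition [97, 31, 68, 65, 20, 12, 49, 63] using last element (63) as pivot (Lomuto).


Pivot: 63
  31 <= 63: swap -> [31, 97, 68, 65, 20, 12, 49, 63]
  20 <= 63: swap -> [31, 20, 68, 65, 97, 12, 49, 63]
  12 <= 63: swap -> [31, 20, 12, 65, 97, 68, 49, 63]
  49 <= 63: swap -> [31, 20, 12, 49, 97, 68, 65, 63]
Place pivot at 4: [31, 20, 12, 49, 63, 68, 65, 97]

Partitioned: [31, 20, 12, 49, 63, 68, 65, 97]


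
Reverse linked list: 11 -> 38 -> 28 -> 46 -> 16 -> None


Step 1: curr=11, set curr.next=prev(None) | reversed so far: 11
Step 2: curr=38, set curr.next=prev(11) | reversed so far: 38 -> 11
Step 3: curr=28, set curr.next=prev(38) | reversed so far: 28 -> 38 -> 11
Step 4: curr=46, set curr.next=prev(28) | reversed so far: 46 -> 28 -> 38 -> 11
Step 5: curr=16, set curr.next=prev(46) | reversed so far: 16 -> 46 -> 28 -> 38 -> 11

16 -> 46 -> 28 -> 38 -> 11 -> None


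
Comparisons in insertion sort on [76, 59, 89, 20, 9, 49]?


Algorithm: insertion sort
Input: [76, 59, 89, 20, 9, 49]
Sorted: [9, 20, 49, 59, 76, 89]

13


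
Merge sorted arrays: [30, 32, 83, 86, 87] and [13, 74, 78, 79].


Take 13 from B
Take 30 from A
Take 32 from A
Take 74 from B
Take 78 from B
Take 79 from B

Merged: [13, 30, 32, 74, 78, 79, 83, 86, 87]


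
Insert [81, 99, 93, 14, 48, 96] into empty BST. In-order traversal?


Insert 81: root
Insert 99: R from 81
Insert 93: R from 81 -> L from 99
Insert 14: L from 81
Insert 48: L from 81 -> R from 14
Insert 96: R from 81 -> L from 99 -> R from 93

In-order: [14, 48, 81, 93, 96, 99]


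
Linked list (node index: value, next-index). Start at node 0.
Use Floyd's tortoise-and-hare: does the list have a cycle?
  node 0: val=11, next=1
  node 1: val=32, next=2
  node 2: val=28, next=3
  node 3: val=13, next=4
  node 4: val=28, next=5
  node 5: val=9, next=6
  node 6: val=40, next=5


Floyd's tortoise (slow, +1) and hare (fast, +2):
  init: slow=0, fast=0
  step 1: slow=1, fast=2
  step 2: slow=2, fast=4
  step 3: slow=3, fast=6
  step 4: slow=4, fast=6
  step 5: slow=5, fast=6
  step 6: slow=6, fast=6
  slow == fast at node 6: cycle detected

Cycle: yes


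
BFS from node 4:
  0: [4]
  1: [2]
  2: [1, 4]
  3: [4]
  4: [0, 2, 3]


Visit 4, enqueue [0, 2, 3]
Visit 0, enqueue []
Visit 2, enqueue [1]
Visit 3, enqueue []
Visit 1, enqueue []

BFS order: [4, 0, 2, 3, 1]


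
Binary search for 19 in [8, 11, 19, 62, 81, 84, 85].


Step 1: lo=0, hi=6, mid=3, val=62
Step 2: lo=0, hi=2, mid=1, val=11
Step 3: lo=2, hi=2, mid=2, val=19

Found at index 2


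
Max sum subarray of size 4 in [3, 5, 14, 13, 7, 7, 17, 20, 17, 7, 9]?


[0:4]: 35
[1:5]: 39
[2:6]: 41
[3:7]: 44
[4:8]: 51
[5:9]: 61
[6:10]: 61
[7:11]: 53

Max: 61 at [5:9]


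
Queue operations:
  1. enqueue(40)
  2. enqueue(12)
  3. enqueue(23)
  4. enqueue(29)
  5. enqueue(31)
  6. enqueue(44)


enqueue(40) -> [40]
enqueue(12) -> [40, 12]
enqueue(23) -> [40, 12, 23]
enqueue(29) -> [40, 12, 23, 29]
enqueue(31) -> [40, 12, 23, 29, 31]
enqueue(44) -> [40, 12, 23, 29, 31, 44]

Final queue: [40, 12, 23, 29, 31, 44]


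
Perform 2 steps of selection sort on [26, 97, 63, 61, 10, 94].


Initial: [26, 97, 63, 61, 10, 94]
Step 1: min=10 at 4
  Swap: [10, 97, 63, 61, 26, 94]
Step 2: min=26 at 4
  Swap: [10, 26, 63, 61, 97, 94]

After 2 steps: [10, 26, 63, 61, 97, 94]


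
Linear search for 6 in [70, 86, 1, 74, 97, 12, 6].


i=0: 70!=6
i=1: 86!=6
i=2: 1!=6
i=3: 74!=6
i=4: 97!=6
i=5: 12!=6
i=6: 6==6 found!

Found at 6, 7 comps


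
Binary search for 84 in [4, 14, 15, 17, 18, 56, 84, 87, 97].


Step 1: lo=0, hi=8, mid=4, val=18
Step 2: lo=5, hi=8, mid=6, val=84

Found at index 6


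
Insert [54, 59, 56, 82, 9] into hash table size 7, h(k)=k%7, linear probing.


Insert 54: h=5 -> slot 5
Insert 59: h=3 -> slot 3
Insert 56: h=0 -> slot 0
Insert 82: h=5, 1 probes -> slot 6
Insert 9: h=2 -> slot 2

Table: [56, None, 9, 59, None, 54, 82]


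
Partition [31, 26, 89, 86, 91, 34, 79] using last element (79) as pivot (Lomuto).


Pivot: 79
  31 <= 79: advance i (no swap)
  26 <= 79: advance i (no swap)
  34 <= 79: swap -> [31, 26, 34, 86, 91, 89, 79]
Place pivot at 3: [31, 26, 34, 79, 91, 89, 86]

Partitioned: [31, 26, 34, 79, 91, 89, 86]


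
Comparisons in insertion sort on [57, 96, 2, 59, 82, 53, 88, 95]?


Algorithm: insertion sort
Input: [57, 96, 2, 59, 82, 53, 88, 95]
Sorted: [2, 53, 57, 59, 82, 88, 95, 96]

16


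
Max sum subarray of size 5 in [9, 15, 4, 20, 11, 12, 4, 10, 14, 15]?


[0:5]: 59
[1:6]: 62
[2:7]: 51
[3:8]: 57
[4:9]: 51
[5:10]: 55

Max: 62 at [1:6]


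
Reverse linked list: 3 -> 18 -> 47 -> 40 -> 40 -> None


Step 1: curr=3, set curr.next=prev(None) | reversed so far: 3
Step 2: curr=18, set curr.next=prev(3) | reversed so far: 18 -> 3
Step 3: curr=47, set curr.next=prev(18) | reversed so far: 47 -> 18 -> 3
Step 4: curr=40, set curr.next=prev(47) | reversed so far: 40 -> 47 -> 18 -> 3
Step 5: curr=40, set curr.next=prev(40) | reversed so far: 40 -> 40 -> 47 -> 18 -> 3

40 -> 40 -> 47 -> 18 -> 3 -> None


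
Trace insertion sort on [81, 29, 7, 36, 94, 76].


Initial: [81, 29, 7, 36, 94, 76]
Insert 29: [29, 81, 7, 36, 94, 76]
Insert 7: [7, 29, 81, 36, 94, 76]
Insert 36: [7, 29, 36, 81, 94, 76]
Insert 94: [7, 29, 36, 81, 94, 76]
Insert 76: [7, 29, 36, 76, 81, 94]

Sorted: [7, 29, 36, 76, 81, 94]


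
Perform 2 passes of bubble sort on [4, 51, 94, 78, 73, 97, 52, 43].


Initial: [4, 51, 94, 78, 73, 97, 52, 43]
Pass 1: [4, 51, 78, 73, 94, 52, 43, 97] (4 swaps)
Pass 2: [4, 51, 73, 78, 52, 43, 94, 97] (3 swaps)

After 2 passes: [4, 51, 73, 78, 52, 43, 94, 97]


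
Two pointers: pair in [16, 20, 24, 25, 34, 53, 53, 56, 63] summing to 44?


lo=0(16)+hi=8(63)=79
lo=0(16)+hi=7(56)=72
lo=0(16)+hi=6(53)=69
lo=0(16)+hi=5(53)=69
lo=0(16)+hi=4(34)=50
lo=0(16)+hi=3(25)=41
lo=1(20)+hi=3(25)=45
lo=1(20)+hi=2(24)=44

Yes: 20+24=44


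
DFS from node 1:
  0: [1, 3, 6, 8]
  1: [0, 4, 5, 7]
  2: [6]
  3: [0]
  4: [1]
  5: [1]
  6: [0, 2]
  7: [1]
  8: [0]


Visit 1, push [7, 5, 4, 0]
Visit 0, push [8, 6, 3]
Visit 3, push []
Visit 6, push [2]
Visit 2, push []
Visit 8, push []
Visit 4, push []
Visit 5, push []
Visit 7, push []

DFS order: [1, 0, 3, 6, 2, 8, 4, 5, 7]


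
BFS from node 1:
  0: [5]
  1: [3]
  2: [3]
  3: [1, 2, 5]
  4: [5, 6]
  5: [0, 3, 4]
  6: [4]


Visit 1, enqueue [3]
Visit 3, enqueue [2, 5]
Visit 2, enqueue []
Visit 5, enqueue [0, 4]
Visit 0, enqueue []
Visit 4, enqueue [6]
Visit 6, enqueue []

BFS order: [1, 3, 2, 5, 0, 4, 6]


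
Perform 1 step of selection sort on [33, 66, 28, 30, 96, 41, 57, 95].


Initial: [33, 66, 28, 30, 96, 41, 57, 95]
Step 1: min=28 at 2
  Swap: [28, 66, 33, 30, 96, 41, 57, 95]

After 1 step: [28, 66, 33, 30, 96, 41, 57, 95]


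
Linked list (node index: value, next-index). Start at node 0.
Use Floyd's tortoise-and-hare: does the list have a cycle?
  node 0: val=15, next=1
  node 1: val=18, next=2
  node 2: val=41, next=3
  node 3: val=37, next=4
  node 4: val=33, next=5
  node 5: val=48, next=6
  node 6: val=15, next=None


Floyd's tortoise (slow, +1) and hare (fast, +2):
  init: slow=0, fast=0
  step 1: slow=1, fast=2
  step 2: slow=2, fast=4
  step 3: slow=3, fast=6
  step 4: fast -> None, no cycle

Cycle: no


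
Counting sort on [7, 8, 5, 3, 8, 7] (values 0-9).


Input: [7, 8, 5, 3, 8, 7]
Counts: [0, 0, 0, 1, 0, 1, 0, 2, 2, 0]

Sorted: [3, 5, 7, 7, 8, 8]


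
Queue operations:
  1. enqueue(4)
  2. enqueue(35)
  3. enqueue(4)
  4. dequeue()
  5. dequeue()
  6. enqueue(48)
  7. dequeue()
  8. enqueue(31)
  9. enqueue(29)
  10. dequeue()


enqueue(4) -> [4]
enqueue(35) -> [4, 35]
enqueue(4) -> [4, 35, 4]
dequeue()->4, [35, 4]
dequeue()->35, [4]
enqueue(48) -> [4, 48]
dequeue()->4, [48]
enqueue(31) -> [48, 31]
enqueue(29) -> [48, 31, 29]
dequeue()->48, [31, 29]

Final queue: [31, 29]


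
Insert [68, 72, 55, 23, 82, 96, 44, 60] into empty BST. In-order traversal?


Insert 68: root
Insert 72: R from 68
Insert 55: L from 68
Insert 23: L from 68 -> L from 55
Insert 82: R from 68 -> R from 72
Insert 96: R from 68 -> R from 72 -> R from 82
Insert 44: L from 68 -> L from 55 -> R from 23
Insert 60: L from 68 -> R from 55

In-order: [23, 44, 55, 60, 68, 72, 82, 96]


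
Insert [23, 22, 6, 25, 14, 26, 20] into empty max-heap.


Insert 23: [23]
Insert 22: [23, 22]
Insert 6: [23, 22, 6]
Insert 25: [25, 23, 6, 22]
Insert 14: [25, 23, 6, 22, 14]
Insert 26: [26, 23, 25, 22, 14, 6]
Insert 20: [26, 23, 25, 22, 14, 6, 20]

Final heap: [26, 23, 25, 22, 14, 6, 20]


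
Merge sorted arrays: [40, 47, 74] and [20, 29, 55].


Take 20 from B
Take 29 from B
Take 40 from A
Take 47 from A
Take 55 from B

Merged: [20, 29, 40, 47, 55, 74]


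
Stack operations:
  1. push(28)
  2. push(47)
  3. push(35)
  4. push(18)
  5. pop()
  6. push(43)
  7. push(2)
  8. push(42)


push(28) -> [28]
push(47) -> [28, 47]
push(35) -> [28, 47, 35]
push(18) -> [28, 47, 35, 18]
pop()->18, [28, 47, 35]
push(43) -> [28, 47, 35, 43]
push(2) -> [28, 47, 35, 43, 2]
push(42) -> [28, 47, 35, 43, 2, 42]

Final stack: [28, 47, 35, 43, 2, 42]


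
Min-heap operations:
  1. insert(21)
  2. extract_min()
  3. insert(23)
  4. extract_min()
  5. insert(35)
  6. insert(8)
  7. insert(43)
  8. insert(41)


insert(21) -> [21]
extract_min()->21, []
insert(23) -> [23]
extract_min()->23, []
insert(35) -> [35]
insert(8) -> [8, 35]
insert(43) -> [8, 35, 43]
insert(41) -> [8, 35, 43, 41]

Final heap: [8, 35, 43, 41]


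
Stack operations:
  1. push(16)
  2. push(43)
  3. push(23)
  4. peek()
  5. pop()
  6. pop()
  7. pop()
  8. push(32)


push(16) -> [16]
push(43) -> [16, 43]
push(23) -> [16, 43, 23]
peek()->23
pop()->23, [16, 43]
pop()->43, [16]
pop()->16, []
push(32) -> [32]

Final stack: [32]


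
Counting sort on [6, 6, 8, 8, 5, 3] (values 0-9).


Input: [6, 6, 8, 8, 5, 3]
Counts: [0, 0, 0, 1, 0, 1, 2, 0, 2, 0]

Sorted: [3, 5, 6, 6, 8, 8]


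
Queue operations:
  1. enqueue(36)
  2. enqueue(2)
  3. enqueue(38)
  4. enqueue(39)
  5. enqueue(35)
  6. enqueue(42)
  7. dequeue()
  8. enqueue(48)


enqueue(36) -> [36]
enqueue(2) -> [36, 2]
enqueue(38) -> [36, 2, 38]
enqueue(39) -> [36, 2, 38, 39]
enqueue(35) -> [36, 2, 38, 39, 35]
enqueue(42) -> [36, 2, 38, 39, 35, 42]
dequeue()->36, [2, 38, 39, 35, 42]
enqueue(48) -> [2, 38, 39, 35, 42, 48]

Final queue: [2, 38, 39, 35, 42, 48]


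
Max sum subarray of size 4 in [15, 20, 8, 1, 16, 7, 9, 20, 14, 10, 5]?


[0:4]: 44
[1:5]: 45
[2:6]: 32
[3:7]: 33
[4:8]: 52
[5:9]: 50
[6:10]: 53
[7:11]: 49

Max: 53 at [6:10]


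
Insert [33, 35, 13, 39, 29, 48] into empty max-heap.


Insert 33: [33]
Insert 35: [35, 33]
Insert 13: [35, 33, 13]
Insert 39: [39, 35, 13, 33]
Insert 29: [39, 35, 13, 33, 29]
Insert 48: [48, 35, 39, 33, 29, 13]

Final heap: [48, 35, 39, 33, 29, 13]


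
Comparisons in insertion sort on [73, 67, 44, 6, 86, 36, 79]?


Algorithm: insertion sort
Input: [73, 67, 44, 6, 86, 36, 79]
Sorted: [6, 36, 44, 67, 73, 79, 86]

14


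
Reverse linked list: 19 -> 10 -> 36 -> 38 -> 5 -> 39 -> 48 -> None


Step 1: curr=19, set curr.next=prev(None) | reversed so far: 19
Step 2: curr=10, set curr.next=prev(19) | reversed so far: 10 -> 19
Step 3: curr=36, set curr.next=prev(10) | reversed so far: 36 -> 10 -> 19
Step 4: curr=38, set curr.next=prev(36) | reversed so far: 38 -> 36 -> 10 -> 19
Step 5: curr=5, set curr.next=prev(38) | reversed so far: 5 -> 38 -> 36 -> 10 -> 19
Step 6: curr=39, set curr.next=prev(5) | reversed so far: 39 -> 5 -> 38 -> 36 -> 10 -> 19
Step 7: curr=48, set curr.next=prev(39) | reversed so far: 48 -> 39 -> 5 -> 38 -> 36 -> 10 -> 19

48 -> 39 -> 5 -> 38 -> 36 -> 10 -> 19 -> None


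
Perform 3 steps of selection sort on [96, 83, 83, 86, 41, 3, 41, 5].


Initial: [96, 83, 83, 86, 41, 3, 41, 5]
Step 1: min=3 at 5
  Swap: [3, 83, 83, 86, 41, 96, 41, 5]
Step 2: min=5 at 7
  Swap: [3, 5, 83, 86, 41, 96, 41, 83]
Step 3: min=41 at 4
  Swap: [3, 5, 41, 86, 83, 96, 41, 83]

After 3 steps: [3, 5, 41, 86, 83, 96, 41, 83]


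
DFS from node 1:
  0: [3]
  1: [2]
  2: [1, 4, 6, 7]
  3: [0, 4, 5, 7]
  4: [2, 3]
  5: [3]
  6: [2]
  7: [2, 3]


Visit 1, push [2]
Visit 2, push [7, 6, 4]
Visit 4, push [3]
Visit 3, push [7, 5, 0]
Visit 0, push []
Visit 5, push []
Visit 7, push []
Visit 6, push []

DFS order: [1, 2, 4, 3, 0, 5, 7, 6]


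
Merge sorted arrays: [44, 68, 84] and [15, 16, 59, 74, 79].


Take 15 from B
Take 16 from B
Take 44 from A
Take 59 from B
Take 68 from A
Take 74 from B
Take 79 from B

Merged: [15, 16, 44, 59, 68, 74, 79, 84]


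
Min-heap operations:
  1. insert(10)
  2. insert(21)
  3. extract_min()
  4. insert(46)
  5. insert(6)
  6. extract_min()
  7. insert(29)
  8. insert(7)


insert(10) -> [10]
insert(21) -> [10, 21]
extract_min()->10, [21]
insert(46) -> [21, 46]
insert(6) -> [6, 46, 21]
extract_min()->6, [21, 46]
insert(29) -> [21, 46, 29]
insert(7) -> [7, 21, 29, 46]

Final heap: [7, 21, 29, 46]


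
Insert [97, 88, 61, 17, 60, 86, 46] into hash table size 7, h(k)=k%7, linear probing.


Insert 97: h=6 -> slot 6
Insert 88: h=4 -> slot 4
Insert 61: h=5 -> slot 5
Insert 17: h=3 -> slot 3
Insert 60: h=4, 3 probes -> slot 0
Insert 86: h=2 -> slot 2
Insert 46: h=4, 4 probes -> slot 1

Table: [60, 46, 86, 17, 88, 61, 97]


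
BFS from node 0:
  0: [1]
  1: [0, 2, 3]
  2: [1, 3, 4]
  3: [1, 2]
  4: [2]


Visit 0, enqueue [1]
Visit 1, enqueue [2, 3]
Visit 2, enqueue [4]
Visit 3, enqueue []
Visit 4, enqueue []

BFS order: [0, 1, 2, 3, 4]


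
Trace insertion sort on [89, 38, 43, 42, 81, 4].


Initial: [89, 38, 43, 42, 81, 4]
Insert 38: [38, 89, 43, 42, 81, 4]
Insert 43: [38, 43, 89, 42, 81, 4]
Insert 42: [38, 42, 43, 89, 81, 4]
Insert 81: [38, 42, 43, 81, 89, 4]
Insert 4: [4, 38, 42, 43, 81, 89]

Sorted: [4, 38, 42, 43, 81, 89]


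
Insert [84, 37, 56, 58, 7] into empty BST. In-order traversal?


Insert 84: root
Insert 37: L from 84
Insert 56: L from 84 -> R from 37
Insert 58: L from 84 -> R from 37 -> R from 56
Insert 7: L from 84 -> L from 37

In-order: [7, 37, 56, 58, 84]


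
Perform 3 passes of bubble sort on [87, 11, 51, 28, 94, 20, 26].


Initial: [87, 11, 51, 28, 94, 20, 26]
Pass 1: [11, 51, 28, 87, 20, 26, 94] (5 swaps)
Pass 2: [11, 28, 51, 20, 26, 87, 94] (3 swaps)
Pass 3: [11, 28, 20, 26, 51, 87, 94] (2 swaps)

After 3 passes: [11, 28, 20, 26, 51, 87, 94]


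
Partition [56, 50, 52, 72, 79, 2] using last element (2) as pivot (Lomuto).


Pivot: 2
Place pivot at 0: [2, 50, 52, 72, 79, 56]

Partitioned: [2, 50, 52, 72, 79, 56]


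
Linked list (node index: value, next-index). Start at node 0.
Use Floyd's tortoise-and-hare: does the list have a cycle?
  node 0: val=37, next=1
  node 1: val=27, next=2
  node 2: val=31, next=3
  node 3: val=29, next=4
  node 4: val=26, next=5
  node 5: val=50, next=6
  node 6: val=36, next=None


Floyd's tortoise (slow, +1) and hare (fast, +2):
  init: slow=0, fast=0
  step 1: slow=1, fast=2
  step 2: slow=2, fast=4
  step 3: slow=3, fast=6
  step 4: fast -> None, no cycle

Cycle: no


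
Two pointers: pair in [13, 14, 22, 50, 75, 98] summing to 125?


lo=0(13)+hi=5(98)=111
lo=1(14)+hi=5(98)=112
lo=2(22)+hi=5(98)=120
lo=3(50)+hi=5(98)=148
lo=3(50)+hi=4(75)=125

Yes: 50+75=125


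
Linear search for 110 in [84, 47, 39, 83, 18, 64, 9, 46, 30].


i=0: 84!=110
i=1: 47!=110
i=2: 39!=110
i=3: 83!=110
i=4: 18!=110
i=5: 64!=110
i=6: 9!=110
i=7: 46!=110
i=8: 30!=110

Not found, 9 comps


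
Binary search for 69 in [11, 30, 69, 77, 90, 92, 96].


Step 1: lo=0, hi=6, mid=3, val=77
Step 2: lo=0, hi=2, mid=1, val=30
Step 3: lo=2, hi=2, mid=2, val=69

Found at index 2


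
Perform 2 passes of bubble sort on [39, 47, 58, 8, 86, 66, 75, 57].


Initial: [39, 47, 58, 8, 86, 66, 75, 57]
Pass 1: [39, 47, 8, 58, 66, 75, 57, 86] (4 swaps)
Pass 2: [39, 8, 47, 58, 66, 57, 75, 86] (2 swaps)

After 2 passes: [39, 8, 47, 58, 66, 57, 75, 86]


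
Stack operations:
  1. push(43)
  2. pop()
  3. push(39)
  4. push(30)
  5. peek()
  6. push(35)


push(43) -> [43]
pop()->43, []
push(39) -> [39]
push(30) -> [39, 30]
peek()->30
push(35) -> [39, 30, 35]

Final stack: [39, 30, 35]


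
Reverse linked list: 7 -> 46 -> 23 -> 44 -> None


Step 1: curr=7, set curr.next=prev(None) | reversed so far: 7
Step 2: curr=46, set curr.next=prev(7) | reversed so far: 46 -> 7
Step 3: curr=23, set curr.next=prev(46) | reversed so far: 23 -> 46 -> 7
Step 4: curr=44, set curr.next=prev(23) | reversed so far: 44 -> 23 -> 46 -> 7

44 -> 23 -> 46 -> 7 -> None


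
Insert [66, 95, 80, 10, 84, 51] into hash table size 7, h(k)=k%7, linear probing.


Insert 66: h=3 -> slot 3
Insert 95: h=4 -> slot 4
Insert 80: h=3, 2 probes -> slot 5
Insert 10: h=3, 3 probes -> slot 6
Insert 84: h=0 -> slot 0
Insert 51: h=2 -> slot 2

Table: [84, None, 51, 66, 95, 80, 10]


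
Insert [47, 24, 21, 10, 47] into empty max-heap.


Insert 47: [47]
Insert 24: [47, 24]
Insert 21: [47, 24, 21]
Insert 10: [47, 24, 21, 10]
Insert 47: [47, 47, 21, 10, 24]

Final heap: [47, 47, 21, 10, 24]


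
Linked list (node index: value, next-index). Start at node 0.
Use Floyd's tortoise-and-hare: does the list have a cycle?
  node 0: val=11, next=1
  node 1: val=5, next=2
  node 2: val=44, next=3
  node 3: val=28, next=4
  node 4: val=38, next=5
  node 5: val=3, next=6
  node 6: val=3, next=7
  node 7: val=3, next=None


Floyd's tortoise (slow, +1) and hare (fast, +2):
  init: slow=0, fast=0
  step 1: slow=1, fast=2
  step 2: slow=2, fast=4
  step 3: slow=3, fast=6
  step 4: fast 6->7->None, no cycle

Cycle: no


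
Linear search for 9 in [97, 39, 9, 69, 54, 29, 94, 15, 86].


i=0: 97!=9
i=1: 39!=9
i=2: 9==9 found!

Found at 2, 3 comps


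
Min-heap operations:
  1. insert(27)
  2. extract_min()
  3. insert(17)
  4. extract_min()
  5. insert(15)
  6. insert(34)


insert(27) -> [27]
extract_min()->27, []
insert(17) -> [17]
extract_min()->17, []
insert(15) -> [15]
insert(34) -> [15, 34]

Final heap: [15, 34]


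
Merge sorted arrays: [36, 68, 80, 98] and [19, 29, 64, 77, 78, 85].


Take 19 from B
Take 29 from B
Take 36 from A
Take 64 from B
Take 68 from A
Take 77 from B
Take 78 from B
Take 80 from A
Take 85 from B

Merged: [19, 29, 36, 64, 68, 77, 78, 80, 85, 98]


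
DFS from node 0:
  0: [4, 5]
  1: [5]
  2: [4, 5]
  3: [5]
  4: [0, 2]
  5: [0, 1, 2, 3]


Visit 0, push [5, 4]
Visit 4, push [2]
Visit 2, push [5]
Visit 5, push [3, 1]
Visit 1, push []
Visit 3, push []

DFS order: [0, 4, 2, 5, 1, 3]


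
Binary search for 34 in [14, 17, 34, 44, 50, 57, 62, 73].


Step 1: lo=0, hi=7, mid=3, val=44
Step 2: lo=0, hi=2, mid=1, val=17
Step 3: lo=2, hi=2, mid=2, val=34

Found at index 2


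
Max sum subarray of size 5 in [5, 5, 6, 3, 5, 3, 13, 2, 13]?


[0:5]: 24
[1:6]: 22
[2:7]: 30
[3:8]: 26
[4:9]: 36

Max: 36 at [4:9]


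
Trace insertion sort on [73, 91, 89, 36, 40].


Initial: [73, 91, 89, 36, 40]
Insert 91: [73, 91, 89, 36, 40]
Insert 89: [73, 89, 91, 36, 40]
Insert 36: [36, 73, 89, 91, 40]
Insert 40: [36, 40, 73, 89, 91]

Sorted: [36, 40, 73, 89, 91]


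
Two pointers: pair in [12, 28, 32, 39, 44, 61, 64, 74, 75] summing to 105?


lo=0(12)+hi=8(75)=87
lo=1(28)+hi=8(75)=103
lo=2(32)+hi=8(75)=107
lo=2(32)+hi=7(74)=106
lo=2(32)+hi=6(64)=96
lo=3(39)+hi=6(64)=103
lo=4(44)+hi=6(64)=108
lo=4(44)+hi=5(61)=105

Yes: 44+61=105


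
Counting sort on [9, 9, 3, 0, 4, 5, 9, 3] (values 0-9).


Input: [9, 9, 3, 0, 4, 5, 9, 3]
Counts: [1, 0, 0, 2, 1, 1, 0, 0, 0, 3]

Sorted: [0, 3, 3, 4, 5, 9, 9, 9]


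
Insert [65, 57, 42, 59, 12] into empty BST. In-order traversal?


Insert 65: root
Insert 57: L from 65
Insert 42: L from 65 -> L from 57
Insert 59: L from 65 -> R from 57
Insert 12: L from 65 -> L from 57 -> L from 42

In-order: [12, 42, 57, 59, 65]


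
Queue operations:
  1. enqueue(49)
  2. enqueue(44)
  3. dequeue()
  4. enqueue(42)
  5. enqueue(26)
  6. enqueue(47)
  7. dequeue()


enqueue(49) -> [49]
enqueue(44) -> [49, 44]
dequeue()->49, [44]
enqueue(42) -> [44, 42]
enqueue(26) -> [44, 42, 26]
enqueue(47) -> [44, 42, 26, 47]
dequeue()->44, [42, 26, 47]

Final queue: [42, 26, 47]


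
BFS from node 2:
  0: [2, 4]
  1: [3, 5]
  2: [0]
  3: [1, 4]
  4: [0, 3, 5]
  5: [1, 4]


Visit 2, enqueue [0]
Visit 0, enqueue [4]
Visit 4, enqueue [3, 5]
Visit 3, enqueue [1]
Visit 5, enqueue []
Visit 1, enqueue []

BFS order: [2, 0, 4, 3, 5, 1]


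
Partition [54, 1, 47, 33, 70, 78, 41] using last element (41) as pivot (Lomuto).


Pivot: 41
  1 <= 41: swap -> [1, 54, 47, 33, 70, 78, 41]
  33 <= 41: swap -> [1, 33, 47, 54, 70, 78, 41]
Place pivot at 2: [1, 33, 41, 54, 70, 78, 47]

Partitioned: [1, 33, 41, 54, 70, 78, 47]


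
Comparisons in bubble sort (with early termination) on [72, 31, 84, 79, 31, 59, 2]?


Algorithm: bubble sort (with early termination)
Input: [72, 31, 84, 79, 31, 59, 2]
Sorted: [2, 31, 31, 59, 72, 79, 84]

21


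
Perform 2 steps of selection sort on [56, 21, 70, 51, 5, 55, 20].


Initial: [56, 21, 70, 51, 5, 55, 20]
Step 1: min=5 at 4
  Swap: [5, 21, 70, 51, 56, 55, 20]
Step 2: min=20 at 6
  Swap: [5, 20, 70, 51, 56, 55, 21]

After 2 steps: [5, 20, 70, 51, 56, 55, 21]


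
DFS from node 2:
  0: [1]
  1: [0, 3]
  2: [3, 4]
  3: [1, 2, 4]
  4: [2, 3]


Visit 2, push [4, 3]
Visit 3, push [4, 1]
Visit 1, push [0]
Visit 0, push []
Visit 4, push []

DFS order: [2, 3, 1, 0, 4]


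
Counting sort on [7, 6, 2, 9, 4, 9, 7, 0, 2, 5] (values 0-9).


Input: [7, 6, 2, 9, 4, 9, 7, 0, 2, 5]
Counts: [1, 0, 2, 0, 1, 1, 1, 2, 0, 2]

Sorted: [0, 2, 2, 4, 5, 6, 7, 7, 9, 9]


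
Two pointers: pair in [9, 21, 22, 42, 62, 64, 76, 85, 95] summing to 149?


lo=0(9)+hi=8(95)=104
lo=1(21)+hi=8(95)=116
lo=2(22)+hi=8(95)=117
lo=3(42)+hi=8(95)=137
lo=4(62)+hi=8(95)=157
lo=4(62)+hi=7(85)=147
lo=5(64)+hi=7(85)=149

Yes: 64+85=149


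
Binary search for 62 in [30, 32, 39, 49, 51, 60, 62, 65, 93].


Step 1: lo=0, hi=8, mid=4, val=51
Step 2: lo=5, hi=8, mid=6, val=62

Found at index 6


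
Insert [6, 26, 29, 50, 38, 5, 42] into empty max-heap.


Insert 6: [6]
Insert 26: [26, 6]
Insert 29: [29, 6, 26]
Insert 50: [50, 29, 26, 6]
Insert 38: [50, 38, 26, 6, 29]
Insert 5: [50, 38, 26, 6, 29, 5]
Insert 42: [50, 38, 42, 6, 29, 5, 26]

Final heap: [50, 38, 42, 6, 29, 5, 26]


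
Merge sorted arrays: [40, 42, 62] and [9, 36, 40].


Take 9 from B
Take 36 from B
Take 40 from A
Take 40 from B

Merged: [9, 36, 40, 40, 42, 62]


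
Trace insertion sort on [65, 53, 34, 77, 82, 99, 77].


Initial: [65, 53, 34, 77, 82, 99, 77]
Insert 53: [53, 65, 34, 77, 82, 99, 77]
Insert 34: [34, 53, 65, 77, 82, 99, 77]
Insert 77: [34, 53, 65, 77, 82, 99, 77]
Insert 82: [34, 53, 65, 77, 82, 99, 77]
Insert 99: [34, 53, 65, 77, 82, 99, 77]
Insert 77: [34, 53, 65, 77, 77, 82, 99]

Sorted: [34, 53, 65, 77, 77, 82, 99]


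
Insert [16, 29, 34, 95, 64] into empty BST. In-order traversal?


Insert 16: root
Insert 29: R from 16
Insert 34: R from 16 -> R from 29
Insert 95: R from 16 -> R from 29 -> R from 34
Insert 64: R from 16 -> R from 29 -> R from 34 -> L from 95

In-order: [16, 29, 34, 64, 95]


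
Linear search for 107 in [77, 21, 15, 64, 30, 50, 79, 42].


i=0: 77!=107
i=1: 21!=107
i=2: 15!=107
i=3: 64!=107
i=4: 30!=107
i=5: 50!=107
i=6: 79!=107
i=7: 42!=107

Not found, 8 comps


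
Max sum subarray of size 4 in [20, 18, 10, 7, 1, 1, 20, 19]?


[0:4]: 55
[1:5]: 36
[2:6]: 19
[3:7]: 29
[4:8]: 41

Max: 55 at [0:4]


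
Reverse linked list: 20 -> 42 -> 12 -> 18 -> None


Step 1: curr=20, set curr.next=prev(None) | reversed so far: 20
Step 2: curr=42, set curr.next=prev(20) | reversed so far: 42 -> 20
Step 3: curr=12, set curr.next=prev(42) | reversed so far: 12 -> 42 -> 20
Step 4: curr=18, set curr.next=prev(12) | reversed so far: 18 -> 12 -> 42 -> 20

18 -> 12 -> 42 -> 20 -> None


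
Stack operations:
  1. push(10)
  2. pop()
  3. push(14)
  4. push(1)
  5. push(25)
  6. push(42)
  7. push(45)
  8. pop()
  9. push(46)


push(10) -> [10]
pop()->10, []
push(14) -> [14]
push(1) -> [14, 1]
push(25) -> [14, 1, 25]
push(42) -> [14, 1, 25, 42]
push(45) -> [14, 1, 25, 42, 45]
pop()->45, [14, 1, 25, 42]
push(46) -> [14, 1, 25, 42, 46]

Final stack: [14, 1, 25, 42, 46]


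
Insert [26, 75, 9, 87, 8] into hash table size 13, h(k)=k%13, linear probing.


Insert 26: h=0 -> slot 0
Insert 75: h=10 -> slot 10
Insert 9: h=9 -> slot 9
Insert 87: h=9, 2 probes -> slot 11
Insert 8: h=8 -> slot 8

Table: [26, None, None, None, None, None, None, None, 8, 9, 75, 87, None]


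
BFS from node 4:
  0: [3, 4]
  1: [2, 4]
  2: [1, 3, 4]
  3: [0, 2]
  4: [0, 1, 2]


Visit 4, enqueue [0, 1, 2]
Visit 0, enqueue [3]
Visit 1, enqueue []
Visit 2, enqueue []
Visit 3, enqueue []

BFS order: [4, 0, 1, 2, 3]


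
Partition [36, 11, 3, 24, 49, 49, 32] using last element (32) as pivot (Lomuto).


Pivot: 32
  11 <= 32: swap -> [11, 36, 3, 24, 49, 49, 32]
  3 <= 32: swap -> [11, 3, 36, 24, 49, 49, 32]
  24 <= 32: swap -> [11, 3, 24, 36, 49, 49, 32]
Place pivot at 3: [11, 3, 24, 32, 49, 49, 36]

Partitioned: [11, 3, 24, 32, 49, 49, 36]


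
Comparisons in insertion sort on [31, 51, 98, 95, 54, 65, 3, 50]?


Algorithm: insertion sort
Input: [31, 51, 98, 95, 54, 65, 3, 50]
Sorted: [3, 31, 50, 51, 54, 65, 95, 98]

22


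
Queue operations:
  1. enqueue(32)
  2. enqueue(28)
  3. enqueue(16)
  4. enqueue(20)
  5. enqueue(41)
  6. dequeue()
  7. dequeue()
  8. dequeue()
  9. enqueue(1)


enqueue(32) -> [32]
enqueue(28) -> [32, 28]
enqueue(16) -> [32, 28, 16]
enqueue(20) -> [32, 28, 16, 20]
enqueue(41) -> [32, 28, 16, 20, 41]
dequeue()->32, [28, 16, 20, 41]
dequeue()->28, [16, 20, 41]
dequeue()->16, [20, 41]
enqueue(1) -> [20, 41, 1]

Final queue: [20, 41, 1]


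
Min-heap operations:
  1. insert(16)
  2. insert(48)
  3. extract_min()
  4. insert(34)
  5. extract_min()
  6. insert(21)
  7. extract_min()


insert(16) -> [16]
insert(48) -> [16, 48]
extract_min()->16, [48]
insert(34) -> [34, 48]
extract_min()->34, [48]
insert(21) -> [21, 48]
extract_min()->21, [48]

Final heap: [48]


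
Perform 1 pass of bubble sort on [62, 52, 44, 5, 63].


Initial: [62, 52, 44, 5, 63]
Pass 1: [52, 44, 5, 62, 63] (3 swaps)

After 1 pass: [52, 44, 5, 62, 63]


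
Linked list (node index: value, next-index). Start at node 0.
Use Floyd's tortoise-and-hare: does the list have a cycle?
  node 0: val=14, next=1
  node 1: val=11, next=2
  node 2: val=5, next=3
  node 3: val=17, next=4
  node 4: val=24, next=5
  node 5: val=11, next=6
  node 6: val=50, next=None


Floyd's tortoise (slow, +1) and hare (fast, +2):
  init: slow=0, fast=0
  step 1: slow=1, fast=2
  step 2: slow=2, fast=4
  step 3: slow=3, fast=6
  step 4: fast -> None, no cycle

Cycle: no


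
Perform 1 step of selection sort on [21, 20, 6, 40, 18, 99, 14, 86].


Initial: [21, 20, 6, 40, 18, 99, 14, 86]
Step 1: min=6 at 2
  Swap: [6, 20, 21, 40, 18, 99, 14, 86]

After 1 step: [6, 20, 21, 40, 18, 99, 14, 86]


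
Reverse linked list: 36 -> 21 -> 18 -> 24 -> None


Step 1: curr=36, set curr.next=prev(None) | reversed so far: 36
Step 2: curr=21, set curr.next=prev(36) | reversed so far: 21 -> 36
Step 3: curr=18, set curr.next=prev(21) | reversed so far: 18 -> 21 -> 36
Step 4: curr=24, set curr.next=prev(18) | reversed so far: 24 -> 18 -> 21 -> 36

24 -> 18 -> 21 -> 36 -> None


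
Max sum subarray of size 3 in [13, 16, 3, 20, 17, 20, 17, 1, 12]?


[0:3]: 32
[1:4]: 39
[2:5]: 40
[3:6]: 57
[4:7]: 54
[5:8]: 38
[6:9]: 30

Max: 57 at [3:6]


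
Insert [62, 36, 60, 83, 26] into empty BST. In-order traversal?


Insert 62: root
Insert 36: L from 62
Insert 60: L from 62 -> R from 36
Insert 83: R from 62
Insert 26: L from 62 -> L from 36

In-order: [26, 36, 60, 62, 83]


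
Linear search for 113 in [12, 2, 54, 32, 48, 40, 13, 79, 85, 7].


i=0: 12!=113
i=1: 2!=113
i=2: 54!=113
i=3: 32!=113
i=4: 48!=113
i=5: 40!=113
i=6: 13!=113
i=7: 79!=113
i=8: 85!=113
i=9: 7!=113

Not found, 10 comps


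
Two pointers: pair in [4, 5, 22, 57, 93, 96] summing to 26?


lo=0(4)+hi=5(96)=100
lo=0(4)+hi=4(93)=97
lo=0(4)+hi=3(57)=61
lo=0(4)+hi=2(22)=26

Yes: 4+22=26
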